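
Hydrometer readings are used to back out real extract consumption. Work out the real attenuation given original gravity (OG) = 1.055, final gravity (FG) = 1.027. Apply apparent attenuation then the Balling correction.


AA = (OG−FG)/(OG−1)·100;  RA = AA·0.8192
AA = (1.055 − 1.027)/(1.055 − 1)·100 = 50.9091
RA = 50.9091·0.8192

41.7047 %


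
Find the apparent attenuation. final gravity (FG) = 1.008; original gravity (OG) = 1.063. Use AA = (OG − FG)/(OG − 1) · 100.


AA = (1.063 − 1.008)/(1.063 − 1) · 100

87.3016 %


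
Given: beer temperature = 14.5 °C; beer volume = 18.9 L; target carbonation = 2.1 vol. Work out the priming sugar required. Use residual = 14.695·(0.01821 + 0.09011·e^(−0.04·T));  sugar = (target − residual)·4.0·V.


residual = 14.695·(0.01821 + 0.09011·e^(−0.04·14.5)) = 1.0090
sugar = (2.1 − 1.0090)·4.0·18.9

82.4800 g


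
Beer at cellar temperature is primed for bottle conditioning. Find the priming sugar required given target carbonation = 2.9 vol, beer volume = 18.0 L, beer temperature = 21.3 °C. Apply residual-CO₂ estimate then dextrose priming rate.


residual = 14.695·(0.01821 + 0.09011·e^(−0.04·T));  sugar = (target − residual)·4.0·V
residual = 14.695·(0.01821 + 0.09011·e^(−0.04·21.3)) = 0.8324
sugar = (2.9 − 0.8324)·4.0·18.0

148.8648 g


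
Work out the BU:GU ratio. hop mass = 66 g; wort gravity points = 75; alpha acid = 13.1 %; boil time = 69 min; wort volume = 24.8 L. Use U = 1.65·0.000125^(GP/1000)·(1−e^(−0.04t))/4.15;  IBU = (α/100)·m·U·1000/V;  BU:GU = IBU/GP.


U = 1.65·0.000125^(75/1000)·(1−e^(−0.04·69))/4.15 = 0.1898
IBU = (13.1/100)·66·0.1898·1000/24.8 = 66.1717
BU:GU = 66.1717/75

0.8823


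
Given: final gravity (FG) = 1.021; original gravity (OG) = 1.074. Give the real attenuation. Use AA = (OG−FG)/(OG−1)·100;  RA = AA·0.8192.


AA = (1.074 − 1.021)/(1.074 − 1)·100 = 71.6216
RA = 71.6216·0.8192

58.6724 %


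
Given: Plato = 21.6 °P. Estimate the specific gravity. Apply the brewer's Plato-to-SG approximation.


SG = 259/(259 − P)
SG = 259/(259 − 21.6)

1.0910


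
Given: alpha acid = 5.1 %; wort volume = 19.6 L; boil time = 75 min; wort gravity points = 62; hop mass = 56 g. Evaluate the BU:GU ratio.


U = 1.65·0.000125^(GP/1000)·(1−e^(−0.04t))/4.15;  IBU = (α/100)·m·U·1000/V;  BU:GU = IBU/GP
U = 1.65·0.000125^(62/1000)·(1−e^(−0.04·75))/4.15 = 0.2164
IBU = (5.1/100)·56·0.2164·1000/19.6 = 31.5331
BU:GU = 31.5331/62

0.5086


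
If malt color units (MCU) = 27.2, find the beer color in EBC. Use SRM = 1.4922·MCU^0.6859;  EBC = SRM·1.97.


SRM = 1.4922·27.2^0.6859 = 14.3813
EBC = 14.3813·1.97

28.3311 EBC


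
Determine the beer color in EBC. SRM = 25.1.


EBC = SRM · 1.97
EBC = 25.1 · 1.97

49.4470 EBC


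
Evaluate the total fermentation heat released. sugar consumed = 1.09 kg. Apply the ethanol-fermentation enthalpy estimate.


Q = m_sugar · 590 kJ/kg
Q = 1.09 · 590

643.1000 kJ


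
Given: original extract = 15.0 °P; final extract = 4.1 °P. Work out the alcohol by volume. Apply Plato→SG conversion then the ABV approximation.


SG = 259/(259 − P);  ABV = (OG − FG)·131.25
OG = 259/(259 − 15.0) = 1.0615
FG = 259/(259 − 4.1) = 1.0161
ABV = (1.0615 − 1.0161)·131.25

5.9575 % ABV


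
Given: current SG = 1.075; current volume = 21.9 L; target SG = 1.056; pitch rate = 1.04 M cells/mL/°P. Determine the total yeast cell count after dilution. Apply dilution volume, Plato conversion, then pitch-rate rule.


V_w = V·((SG_c−1)/(SG_t−1)−1);  °P = 259 − 259/SG_t;  cells = rate·(V+V_w)·°P
V_w = 21.9·((1.075−1)/(1.056−1)−1) = 7.4304
V_final = 21.9 + 7.4304 = 29.3304
°P = 259 − 259/1.056 = 13.7348
cells = 1.04·29.3304·13.7348

418.9619 billion cells


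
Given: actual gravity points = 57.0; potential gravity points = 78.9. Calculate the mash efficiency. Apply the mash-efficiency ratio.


efficiency = actual / potential × 100
efficiency = 57.0 / 78.9 × 100

72.2433 %


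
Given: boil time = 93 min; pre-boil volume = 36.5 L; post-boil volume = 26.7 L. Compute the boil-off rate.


rate = (V_pre − V_post) / (t_min/60)
rate = (36.5 − 26.7) / (93/60)

6.3226 L/hr


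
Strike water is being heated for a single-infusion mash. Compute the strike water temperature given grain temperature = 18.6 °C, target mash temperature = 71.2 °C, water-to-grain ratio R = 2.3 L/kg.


T_strike = (0.41/R)·(T_mash − T_grain) + T_mash
T_strike = (0.41/2.3)·(71.2 − 18.6) + 71.2

80.5765 °C


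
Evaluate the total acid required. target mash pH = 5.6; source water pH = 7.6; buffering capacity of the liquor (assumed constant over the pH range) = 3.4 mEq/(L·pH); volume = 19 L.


acid = buffering capacity · (pH_source − pH_target) · V
acid = 3.4 · (7.6 − 5.6) · 19

129.2000 mEq


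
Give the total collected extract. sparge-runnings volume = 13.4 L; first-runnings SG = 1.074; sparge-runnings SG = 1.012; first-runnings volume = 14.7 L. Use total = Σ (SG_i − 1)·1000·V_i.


first = (1.074 − 1)·1000·14.7 = 1087.8000
sparge = (1.012 − 1)·1000·13.4 = 160.8000
total = 1087.8000 + 160.8000

1248.6000 gravity·L


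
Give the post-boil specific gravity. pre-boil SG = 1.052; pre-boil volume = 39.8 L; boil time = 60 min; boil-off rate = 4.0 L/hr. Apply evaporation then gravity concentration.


V_post = V_pre − rate·(t/60);  SG_post = 1 + (SG_pre−1)·V_pre/V_post
V_post = 39.8 − 4.0·(60/60) = 35.8000
SG_post = 1 + (1.052 − 1)·39.8/35.8000

1.0578


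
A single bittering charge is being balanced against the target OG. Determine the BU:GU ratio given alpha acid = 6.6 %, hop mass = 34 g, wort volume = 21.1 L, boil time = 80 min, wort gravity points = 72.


U = 1.65·0.000125^(GP/1000)·(1−e^(−0.04t))/4.15;  IBU = (α/100)·m·U·1000/V;  BU:GU = IBU/GP
U = 1.65·0.000125^(72/1000)·(1−e^(−0.04·80))/4.15 = 0.1997
IBU = (6.6/100)·34·0.1997·1000/21.1 = 21.2364
BU:GU = 21.2364/72

0.2949


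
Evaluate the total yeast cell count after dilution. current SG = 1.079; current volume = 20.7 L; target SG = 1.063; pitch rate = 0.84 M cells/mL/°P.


V_w = V·((SG_c−1)/(SG_t−1)−1);  °P = 259 − 259/SG_t;  cells = rate·(V+V_w)·°P
V_w = 20.7·((1.079−1)/(1.063−1)−1) = 5.2571
V_final = 20.7 + 5.2571 = 25.9571
°P = 259 − 259/1.063 = 15.3500
cells = 0.84·25.9571·15.3500

334.6904 billion cells


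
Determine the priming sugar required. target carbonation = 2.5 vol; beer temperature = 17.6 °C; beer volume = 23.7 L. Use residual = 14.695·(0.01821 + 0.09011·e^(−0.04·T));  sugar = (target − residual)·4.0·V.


residual = 14.695·(0.01821 + 0.09011·e^(−0.04·17.6)) = 0.9225
sugar = (2.5 − 0.9225)·4.0·23.7

149.5439 g


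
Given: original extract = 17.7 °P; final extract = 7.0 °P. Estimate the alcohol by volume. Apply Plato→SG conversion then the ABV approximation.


SG = 259/(259 − P);  ABV = (OG − FG)·131.25
OG = 259/(259 − 17.7) = 1.0734
FG = 259/(259 − 7.0) = 1.0278
ABV = (1.0734 − 1.0278)·131.25

5.9817 % ABV


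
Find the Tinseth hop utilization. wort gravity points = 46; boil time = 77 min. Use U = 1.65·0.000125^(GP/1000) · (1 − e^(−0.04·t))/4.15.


bigness = 1.65·0.000125^(46/1000) = 1.0913
boil_factor = (1 − e^(−0.04·77))/4.15 = 0.2299
U = 1.0913 · 0.2299

0.2509


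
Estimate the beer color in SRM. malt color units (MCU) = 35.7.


SRM = 1.4922 · MCU^0.6859
SRM = 1.4922 · 35.7^0.6859

17.3301 SRM


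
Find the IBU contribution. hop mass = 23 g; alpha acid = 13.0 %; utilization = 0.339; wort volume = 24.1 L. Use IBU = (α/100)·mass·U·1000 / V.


IBU = (13.0/100)·23·0.339·1000 / 24.1

42.0585 IBU


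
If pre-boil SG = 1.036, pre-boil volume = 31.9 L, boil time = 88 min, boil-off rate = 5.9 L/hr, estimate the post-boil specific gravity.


V_post = V_pre − rate·(t/60);  SG_post = 1 + (SG_pre−1)·V_pre/V_post
V_post = 31.9 − 5.9·(88/60) = 23.2467
SG_post = 1 + (1.036 − 1)·31.9/23.2467

1.0494


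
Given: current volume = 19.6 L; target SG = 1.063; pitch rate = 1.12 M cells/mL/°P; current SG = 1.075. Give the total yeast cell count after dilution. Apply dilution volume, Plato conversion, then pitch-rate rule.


V_w = V·((SG_c−1)/(SG_t−1)−1);  °P = 259 − 259/SG_t;  cells = rate·(V+V_w)·°P
V_w = 19.6·((1.075−1)/(1.063−1)−1) = 3.7333
V_final = 19.6 + 3.7333 = 23.3333
°P = 259 − 259/1.063 = 15.3500
cells = 1.12·23.3333·15.3500

401.1454 billion cells


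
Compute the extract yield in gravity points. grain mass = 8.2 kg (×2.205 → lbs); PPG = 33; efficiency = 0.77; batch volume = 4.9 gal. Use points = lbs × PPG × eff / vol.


lbs = 8.2 × 2.205 = 18.0810
points = 18.0810 × 33 × 0.77 / 4.9

93.7629 points


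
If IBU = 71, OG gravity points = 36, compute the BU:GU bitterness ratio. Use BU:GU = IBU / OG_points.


BU:GU = 71 / 36

1.9722


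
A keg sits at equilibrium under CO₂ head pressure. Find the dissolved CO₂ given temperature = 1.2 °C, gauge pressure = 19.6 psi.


vols = (P + 14.695)·(0.01821 + 0.09011·e^(−0.04·T))
vols = (19.6 + 14.695)·(0.01821 + 0.09011·e^(−0.04·1.2))

3.5700 volumes


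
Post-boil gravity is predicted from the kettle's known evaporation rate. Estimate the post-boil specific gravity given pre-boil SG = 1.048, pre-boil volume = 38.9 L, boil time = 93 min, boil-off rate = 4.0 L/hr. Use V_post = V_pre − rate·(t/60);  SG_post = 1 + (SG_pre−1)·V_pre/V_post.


V_post = 38.9 − 4.0·(93/60) = 32.7000
SG_post = 1 + (1.048 − 1)·38.9/32.7000

1.0571


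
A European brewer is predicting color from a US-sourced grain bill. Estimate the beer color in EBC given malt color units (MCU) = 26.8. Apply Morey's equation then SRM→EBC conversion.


SRM = 1.4922·MCU^0.6859;  EBC = SRM·1.97
SRM = 1.4922·26.8^0.6859 = 14.2359
EBC = 14.2359·1.97

28.0447 EBC


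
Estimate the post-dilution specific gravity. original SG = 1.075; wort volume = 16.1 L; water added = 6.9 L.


SG_new = 1 + (SG_old − 1)·V_old/(V_old + V_water)
pts = (1.075 − 1)·1000·16.1/(16.1 + 6.9) = 52.5000
SG_new = 1 + 52.5000/1000

1.0525


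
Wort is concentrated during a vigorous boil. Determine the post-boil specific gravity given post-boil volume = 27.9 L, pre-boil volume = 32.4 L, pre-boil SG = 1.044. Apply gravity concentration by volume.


SG_post = 1 + (SG_pre − 1)·V_pre/V_post
pts_pre = (1.044 − 1)·1000 = 44.0000
pts_post = 44.0000·32.4/27.9 = 51.0968
SG_post = 1 + 51.0968/1000

1.0511


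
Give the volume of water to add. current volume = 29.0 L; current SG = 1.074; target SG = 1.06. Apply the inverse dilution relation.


V_water = V·((SG_curr − 1)/(SG_target − 1) − 1)
V_water = 29.0·((1.074 − 1)/(1.06 − 1) − 1)

6.7667 L


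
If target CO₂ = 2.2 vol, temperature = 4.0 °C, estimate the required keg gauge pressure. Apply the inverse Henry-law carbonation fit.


psi = vols/(0.01821 + 0.09011·e^(−0.04·T)) − 14.695
psi = 2.2/(0.01821 + 0.09011·e^(−0.04·4.0)) − 14.695

8.4637 psi


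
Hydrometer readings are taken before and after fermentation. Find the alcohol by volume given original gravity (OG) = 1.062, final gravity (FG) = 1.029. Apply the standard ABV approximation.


ABV = (OG − FG) · 131.25
ABV = (1.062 − 1.029) · 131.25

4.3313 % ABV


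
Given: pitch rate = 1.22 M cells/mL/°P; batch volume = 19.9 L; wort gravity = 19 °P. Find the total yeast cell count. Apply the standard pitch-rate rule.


cells (billions) = rate · V_L · °P
cells = 1.22 · 19.9 · 19

461.2820 billion cells


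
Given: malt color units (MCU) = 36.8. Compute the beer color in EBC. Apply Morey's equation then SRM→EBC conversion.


SRM = 1.4922·MCU^0.6859;  EBC = SRM·1.97
SRM = 1.4922·36.8^0.6859 = 17.6947
EBC = 17.6947·1.97

34.8585 EBC


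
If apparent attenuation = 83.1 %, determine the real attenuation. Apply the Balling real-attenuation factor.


RA = AA · 0.8192
RA = 83.1 · 0.8192

68.0755 %


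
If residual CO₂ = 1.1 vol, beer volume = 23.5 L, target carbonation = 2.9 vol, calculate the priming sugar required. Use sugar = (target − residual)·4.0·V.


sugar = (2.9 − 1.1)·4.0·23.5

169.2000 g


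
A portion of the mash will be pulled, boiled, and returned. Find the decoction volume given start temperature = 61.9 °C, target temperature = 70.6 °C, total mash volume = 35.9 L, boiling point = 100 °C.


V_dec = V_total·(T_target − T_start)/(T_boil − T_start)
V_dec = 35.9·(70.6 − 61.9)/(100 − 61.9)

8.1976 L


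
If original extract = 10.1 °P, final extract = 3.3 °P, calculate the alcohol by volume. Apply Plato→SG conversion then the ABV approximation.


SG = 259/(259 − P);  ABV = (OG − FG)·131.25
OG = 259/(259 − 10.1) = 1.0406
FG = 259/(259 − 3.3) = 1.0129
ABV = (1.0406 − 1.0129)·131.25

3.6321 % ABV


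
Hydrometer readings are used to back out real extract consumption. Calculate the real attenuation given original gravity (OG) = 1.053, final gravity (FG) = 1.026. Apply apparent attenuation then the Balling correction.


AA = (OG−FG)/(OG−1)·100;  RA = AA·0.8192
AA = (1.053 − 1.026)/(1.053 − 1)·100 = 50.9434
RA = 50.9434·0.8192

41.7328 %


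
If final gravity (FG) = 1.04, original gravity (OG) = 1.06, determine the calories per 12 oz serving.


ABW = (OG−FG)·131.25·0.79/FG;  °P = 259 − 259/SG (for OG→OE and FG→AE);  RE = 0.1808·OE + 0.8192·AE;  Cal = (6.9·ABW + 4·(RE−0.1))·FG·3.55
ABW = (1.06 − 1.04)·131.25·0.79/1.04 = 1.9940
OE = 259 − 259/1.06 = 14.6604 °P
AE = 259 − 259/1.04 = 9.9615 °P
RE = 0.1808·14.6604 + 0.8192·9.9615 = 10.8111 °P
Cal = (6.9·1.9940 + 4·(10.8111−0.1))·1.04·3.55

208.9779 kcal


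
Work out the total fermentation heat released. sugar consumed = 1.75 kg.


Q = m_sugar · 590 kJ/kg
Q = 1.75 · 590

1032.5000 kJ


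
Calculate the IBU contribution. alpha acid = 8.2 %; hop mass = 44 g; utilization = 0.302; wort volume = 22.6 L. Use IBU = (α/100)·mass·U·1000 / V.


IBU = (8.2/100)·44·0.302·1000 / 22.6

48.2131 IBU


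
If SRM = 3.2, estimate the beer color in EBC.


EBC = SRM · 1.97
EBC = 3.2 · 1.97

6.3040 EBC


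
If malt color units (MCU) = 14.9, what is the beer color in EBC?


SRM = 1.4922·MCU^0.6859;  EBC = SRM·1.97
SRM = 1.4922·14.9^0.6859 = 9.5173
EBC = 9.5173·1.97

18.7492 EBC


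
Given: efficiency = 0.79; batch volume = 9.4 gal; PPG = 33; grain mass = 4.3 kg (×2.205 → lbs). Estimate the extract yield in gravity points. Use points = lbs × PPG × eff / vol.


lbs = 4.3 × 2.205 = 9.4815
points = 9.4815 × 33 × 0.79 / 9.4

26.2960 points


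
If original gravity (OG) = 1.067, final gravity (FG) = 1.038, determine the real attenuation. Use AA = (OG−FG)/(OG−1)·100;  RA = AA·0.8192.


AA = (1.067 − 1.038)/(1.067 − 1)·100 = 43.2836
RA = 43.2836·0.8192

35.4579 %


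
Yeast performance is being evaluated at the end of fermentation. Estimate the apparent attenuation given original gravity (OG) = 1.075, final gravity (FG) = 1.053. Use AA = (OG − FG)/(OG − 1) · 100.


AA = (1.075 − 1.053)/(1.075 − 1) · 100

29.3333 %


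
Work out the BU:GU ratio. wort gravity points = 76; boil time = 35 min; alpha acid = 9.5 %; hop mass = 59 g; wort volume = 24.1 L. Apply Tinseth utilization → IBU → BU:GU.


U = 1.65·0.000125^(GP/1000)·(1−e^(−0.04t))/4.15;  IBU = (α/100)·m·U·1000/V;  BU:GU = IBU/GP
U = 1.65·0.000125^(76/1000)·(1−e^(−0.04·35))/4.15 = 0.1513
IBU = (9.5/100)·59·0.1513·1000/24.1 = 35.1874
BU:GU = 35.1874/76

0.4630


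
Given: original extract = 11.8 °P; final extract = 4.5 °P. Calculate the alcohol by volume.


SG = 259/(259 − P);  ABV = (OG − FG)·131.25
OG = 259/(259 − 11.8) = 1.0477
FG = 259/(259 − 4.5) = 1.0177
ABV = (1.0477 − 1.0177)·131.25

3.9444 % ABV


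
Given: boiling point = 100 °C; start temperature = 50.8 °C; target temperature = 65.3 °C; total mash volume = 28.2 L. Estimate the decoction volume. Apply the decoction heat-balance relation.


V_dec = V_total·(T_target − T_start)/(T_boil − T_start)
V_dec = 28.2·(65.3 − 50.8)/(100 − 50.8)

8.3110 L


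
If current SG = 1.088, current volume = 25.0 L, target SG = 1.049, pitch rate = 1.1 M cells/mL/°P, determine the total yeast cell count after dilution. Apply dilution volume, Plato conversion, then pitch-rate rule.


V_w = V·((SG_c−1)/(SG_t−1)−1);  °P = 259 − 259/SG_t;  cells = rate·(V+V_w)·°P
V_w = 25.0·((1.088−1)/(1.049−1)−1) = 19.8980
V_final = 25.0 + 19.8980 = 44.8980
°P = 259 − 259/1.049 = 12.0982
cells = 1.1·44.8980·12.0982

597.5024 billion cells


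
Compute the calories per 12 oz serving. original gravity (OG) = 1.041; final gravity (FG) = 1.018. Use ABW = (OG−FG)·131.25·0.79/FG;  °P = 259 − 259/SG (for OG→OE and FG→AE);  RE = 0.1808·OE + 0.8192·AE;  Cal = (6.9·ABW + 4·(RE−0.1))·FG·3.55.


ABW = (1.041 − 1.018)·131.25·0.79/1.018 = 2.3426
OE = 259 − 259/1.041 = 10.2008 °P
AE = 259 − 259/1.018 = 4.5796 °P
RE = 0.1808·10.2008 + 0.8192·4.5796 = 5.5959 °P
Cal = (6.9·2.3426 + 4·(5.5959−0.1))·1.018·3.55

137.8622 kcal


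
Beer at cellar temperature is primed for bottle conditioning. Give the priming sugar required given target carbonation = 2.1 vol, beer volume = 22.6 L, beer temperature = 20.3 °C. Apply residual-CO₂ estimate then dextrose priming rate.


residual = 14.695·(0.01821 + 0.09011·e^(−0.04·T));  sugar = (target − residual)·4.0·V
residual = 14.695·(0.01821 + 0.09011·e^(−0.04·20.3)) = 0.8555
sugar = (2.1 − 0.8555)·4.0·22.6

112.5041 g


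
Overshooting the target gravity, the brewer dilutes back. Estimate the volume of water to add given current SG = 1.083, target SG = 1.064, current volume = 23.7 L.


V_water = V·((SG_curr − 1)/(SG_target − 1) − 1)
V_water = 23.7·((1.083 − 1)/(1.064 − 1) − 1)

7.0359 L


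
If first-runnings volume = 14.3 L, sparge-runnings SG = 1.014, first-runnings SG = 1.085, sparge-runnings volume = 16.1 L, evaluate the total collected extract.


total = Σ (SG_i − 1)·1000·V_i
first = (1.085 − 1)·1000·14.3 = 1215.5000
sparge = (1.014 − 1)·1000·16.1 = 225.4000
total = 1215.5000 + 225.4000

1440.9000 gravity·L


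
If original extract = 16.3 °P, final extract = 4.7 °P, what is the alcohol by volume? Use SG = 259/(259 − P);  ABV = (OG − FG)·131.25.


OG = 259/(259 − 16.3) = 1.0672
FG = 259/(259 − 4.7) = 1.0185
ABV = (1.0672 − 1.0185)·131.25

6.3891 % ABV


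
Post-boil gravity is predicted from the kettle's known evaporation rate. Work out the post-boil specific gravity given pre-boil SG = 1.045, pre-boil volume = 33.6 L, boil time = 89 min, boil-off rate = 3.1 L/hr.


V_post = V_pre − rate·(t/60);  SG_post = 1 + (SG_pre−1)·V_pre/V_post
V_post = 33.6 − 3.1·(89/60) = 29.0017
SG_post = 1 + (1.045 − 1)·33.6/29.0017

1.0521


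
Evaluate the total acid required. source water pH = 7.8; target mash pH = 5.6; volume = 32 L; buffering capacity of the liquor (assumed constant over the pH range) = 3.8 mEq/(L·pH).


acid = buffering capacity · (pH_source − pH_target) · V
acid = 3.8 · (7.8 − 5.6) · 32

267.5200 mEq


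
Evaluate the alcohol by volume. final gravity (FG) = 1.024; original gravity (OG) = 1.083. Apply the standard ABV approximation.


ABV = (OG − FG) · 131.25
ABV = (1.083 − 1.024) · 131.25

7.7437 % ABV


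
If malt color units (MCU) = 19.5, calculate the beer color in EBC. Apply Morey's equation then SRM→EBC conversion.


SRM = 1.4922·MCU^0.6859;  EBC = SRM·1.97
SRM = 1.4922·19.5^0.6859 = 11.4462
EBC = 11.4462·1.97

22.5490 EBC


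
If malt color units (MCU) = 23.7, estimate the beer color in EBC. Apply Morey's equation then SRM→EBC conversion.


SRM = 1.4922·MCU^0.6859;  EBC = SRM·1.97
SRM = 1.4922·23.7^0.6859 = 13.0848
EBC = 13.0848·1.97

25.7770 EBC


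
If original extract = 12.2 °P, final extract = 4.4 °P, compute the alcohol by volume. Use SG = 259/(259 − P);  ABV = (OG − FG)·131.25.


OG = 259/(259 − 12.2) = 1.0494
FG = 259/(259 − 4.4) = 1.0173
ABV = (1.0494 − 1.0173)·131.25

4.2198 % ABV


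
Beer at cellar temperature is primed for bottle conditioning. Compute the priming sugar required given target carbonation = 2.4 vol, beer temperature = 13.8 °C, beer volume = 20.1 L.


residual = 14.695·(0.01821 + 0.09011·e^(−0.04·T));  sugar = (target − residual)·4.0·V
residual = 14.695·(0.01821 + 0.09011·e^(−0.04·13.8)) = 1.0300
sugar = (2.4 − 1.0300)·4.0·20.1

110.1442 g


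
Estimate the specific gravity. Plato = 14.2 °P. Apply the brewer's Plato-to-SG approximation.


SG = 259/(259 − P)
SG = 259/(259 − 14.2)

1.0580


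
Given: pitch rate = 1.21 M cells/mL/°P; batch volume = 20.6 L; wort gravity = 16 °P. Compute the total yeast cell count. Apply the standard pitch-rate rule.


cells (billions) = rate · V_L · °P
cells = 1.21 · 20.6 · 16

398.8160 billion cells


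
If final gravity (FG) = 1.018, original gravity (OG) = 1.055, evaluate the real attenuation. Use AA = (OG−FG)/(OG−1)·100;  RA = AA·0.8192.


AA = (1.055 − 1.018)/(1.055 − 1)·100 = 67.2727
RA = 67.2727·0.8192

55.1098 %


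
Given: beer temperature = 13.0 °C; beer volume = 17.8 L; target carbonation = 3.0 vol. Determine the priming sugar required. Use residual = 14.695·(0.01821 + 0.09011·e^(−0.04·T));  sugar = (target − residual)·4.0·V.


residual = 14.695·(0.01821 + 0.09011·e^(−0.04·13.0)) = 1.0548
sugar = (3.0 − 1.0548)·4.0·17.8

138.4954 g


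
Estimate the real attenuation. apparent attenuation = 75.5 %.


RA = AA · 0.8192
RA = 75.5 · 0.8192

61.8496 %


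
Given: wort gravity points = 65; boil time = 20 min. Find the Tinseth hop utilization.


U = 1.65·0.000125^(GP/1000) · (1 − e^(−0.04·t))/4.15
bigness = 1.65·0.000125^(65/1000) = 0.9200
boil_factor = (1 − e^(−0.04·20))/4.15 = 0.1327
U = 0.9200 · 0.1327

0.1221


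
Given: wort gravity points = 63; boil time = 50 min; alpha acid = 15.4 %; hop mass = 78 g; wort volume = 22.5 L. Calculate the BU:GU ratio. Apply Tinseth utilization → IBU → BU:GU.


U = 1.65·0.000125^(GP/1000)·(1−e^(−0.04t))/4.15;  IBU = (α/100)·m·U·1000/V;  BU:GU = IBU/GP
U = 1.65·0.000125^(63/1000)·(1−e^(−0.04·50))/4.15 = 0.1952
IBU = (15.4/100)·78·0.1952·1000/22.5 = 104.1890
BU:GU = 104.1890/63

1.6538


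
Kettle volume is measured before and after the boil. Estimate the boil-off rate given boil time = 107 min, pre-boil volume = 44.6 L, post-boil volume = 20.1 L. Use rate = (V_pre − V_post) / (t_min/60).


rate = (44.6 − 20.1) / (107/60)

13.7383 L/hr


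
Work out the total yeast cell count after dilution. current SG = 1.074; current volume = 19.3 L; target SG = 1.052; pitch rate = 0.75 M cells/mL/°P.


V_w = V·((SG_c−1)/(SG_t−1)−1);  °P = 259 − 259/SG_t;  cells = rate·(V+V_w)·°P
V_w = 19.3·((1.074−1)/(1.052−1)−1) = 8.1654
V_final = 19.3 + 8.1654 = 27.4654
°P = 259 − 259/1.052 = 12.8023
cells = 0.75·27.4654·12.8023

263.7147 billion cells


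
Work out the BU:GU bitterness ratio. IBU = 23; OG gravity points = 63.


BU:GU = IBU / OG_points
BU:GU = 23 / 63

0.3651


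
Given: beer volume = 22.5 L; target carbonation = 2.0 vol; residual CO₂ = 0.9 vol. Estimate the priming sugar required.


sugar = (target − residual)·4.0·V
sugar = (2.0 − 0.9)·4.0·22.5

99.0000 g


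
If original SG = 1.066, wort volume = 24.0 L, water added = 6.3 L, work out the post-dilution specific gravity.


SG_new = 1 + (SG_old − 1)·V_old/(V_old + V_water)
pts = (1.066 − 1)·1000·24.0/(24.0 + 6.3) = 52.2772
SG_new = 1 + 52.2772/1000

1.0523


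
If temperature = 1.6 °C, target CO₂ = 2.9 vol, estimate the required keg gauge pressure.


psi = vols/(0.01821 + 0.09011·e^(−0.04·T)) − 14.695
psi = 2.9/(0.01821 + 0.09011·e^(−0.04·1.6)) − 14.695

13.5333 psi


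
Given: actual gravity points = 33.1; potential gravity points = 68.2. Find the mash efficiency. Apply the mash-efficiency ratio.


efficiency = actual / potential × 100
efficiency = 33.1 / 68.2 × 100

48.5337 %


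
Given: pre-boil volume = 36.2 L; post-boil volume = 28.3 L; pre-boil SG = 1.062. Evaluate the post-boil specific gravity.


SG_post = 1 + (SG_pre − 1)·V_pre/V_post
pts_pre = (1.062 − 1)·1000 = 62.0000
pts_post = 62.0000·36.2/28.3 = 79.3074
SG_post = 1 + 79.3074/1000

1.0793


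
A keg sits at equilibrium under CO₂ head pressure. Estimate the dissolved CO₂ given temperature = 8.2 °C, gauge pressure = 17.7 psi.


vols = (P + 14.695)·(0.01821 + 0.09011·e^(−0.04·T))
vols = (17.7 + 14.695)·(0.01821 + 0.09011·e^(−0.04·8.2))

2.6927 volumes


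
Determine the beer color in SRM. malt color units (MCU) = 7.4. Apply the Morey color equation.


SRM = 1.4922 · MCU^0.6859
SRM = 1.4922 · 7.4^0.6859

5.8889 SRM


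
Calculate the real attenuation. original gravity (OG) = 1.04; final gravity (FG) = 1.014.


AA = (OG−FG)/(OG−1)·100;  RA = AA·0.8192
AA = (1.04 − 1.014)/(1.04 − 1)·100 = 65.0000
RA = 65.0000·0.8192

53.2480 %


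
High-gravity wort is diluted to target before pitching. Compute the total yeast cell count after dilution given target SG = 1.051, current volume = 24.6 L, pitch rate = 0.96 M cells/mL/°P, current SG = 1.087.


V_w = V·((SG_c−1)/(SG_t−1)−1);  °P = 259 − 259/SG_t;  cells = rate·(V+V_w)·°P
V_w = 24.6·((1.087−1)/(1.051−1)−1) = 17.3647
V_final = 24.6 + 17.3647 = 41.9647
°P = 259 − 259/1.051 = 12.5680
cells = 0.96·41.9647·12.5680

506.3172 billion cells


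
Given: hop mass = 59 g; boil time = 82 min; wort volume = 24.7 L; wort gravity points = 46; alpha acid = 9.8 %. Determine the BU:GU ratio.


U = 1.65·0.000125^(GP/1000)·(1−e^(−0.04t))/4.15;  IBU = (α/100)·m·U·1000/V;  BU:GU = IBU/GP
U = 1.65·0.000125^(46/1000)·(1−e^(−0.04·82))/4.15 = 0.2531
IBU = (9.8/100)·59·0.2531·1000/24.7 = 59.2404
BU:GU = 59.2404/46

1.2878


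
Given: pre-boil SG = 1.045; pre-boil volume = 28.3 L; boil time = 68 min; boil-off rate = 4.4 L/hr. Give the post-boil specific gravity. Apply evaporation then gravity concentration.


V_post = V_pre − rate·(t/60);  SG_post = 1 + (SG_pre−1)·V_pre/V_post
V_post = 28.3 − 4.4·(68/60) = 23.3133
SG_post = 1 + (1.045 − 1)·28.3/23.3133

1.0546


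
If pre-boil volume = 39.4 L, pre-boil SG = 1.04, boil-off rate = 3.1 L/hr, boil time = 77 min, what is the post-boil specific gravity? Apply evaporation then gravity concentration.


V_post = V_pre − rate·(t/60);  SG_post = 1 + (SG_pre−1)·V_pre/V_post
V_post = 39.4 − 3.1·(77/60) = 35.4217
SG_post = 1 + (1.04 − 1)·39.4/35.4217

1.0445


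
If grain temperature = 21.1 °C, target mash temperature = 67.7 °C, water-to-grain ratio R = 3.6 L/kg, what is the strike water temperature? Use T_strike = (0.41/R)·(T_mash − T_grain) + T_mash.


T_strike = (0.41/3.6)·(67.7 − 21.1) + 67.7

73.0072 °C


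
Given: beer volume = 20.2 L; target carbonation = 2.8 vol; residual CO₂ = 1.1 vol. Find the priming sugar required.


sugar = (target − residual)·4.0·V
sugar = (2.8 − 1.1)·4.0·20.2

137.3600 g


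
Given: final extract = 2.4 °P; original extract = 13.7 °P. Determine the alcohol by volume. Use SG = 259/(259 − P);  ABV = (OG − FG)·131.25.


OG = 259/(259 − 13.7) = 1.0558
FG = 259/(259 − 2.4) = 1.0094
ABV = (1.0558 − 1.0094)·131.25

6.1027 % ABV


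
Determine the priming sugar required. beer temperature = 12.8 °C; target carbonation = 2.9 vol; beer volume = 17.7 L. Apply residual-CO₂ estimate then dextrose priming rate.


residual = 14.695·(0.01821 + 0.09011·e^(−0.04·T));  sugar = (target − residual)·4.0·V
residual = 14.695·(0.01821 + 0.09011·e^(−0.04·12.8)) = 1.0612
sugar = (2.9 − 1.0612)·4.0·17.7

130.1896 g


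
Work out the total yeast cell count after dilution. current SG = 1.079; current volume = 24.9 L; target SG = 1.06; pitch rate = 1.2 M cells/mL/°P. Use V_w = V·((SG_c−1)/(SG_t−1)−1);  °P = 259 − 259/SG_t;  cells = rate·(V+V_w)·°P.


V_w = 24.9·((1.079−1)/(1.06−1)−1) = 7.8850
V_final = 24.9 + 7.8850 = 32.7850
°P = 259 − 259/1.06 = 14.6604
cells = 1.2·32.7850·14.6604

576.7686 billion cells


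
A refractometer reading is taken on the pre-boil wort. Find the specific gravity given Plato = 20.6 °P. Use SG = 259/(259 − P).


SG = 259/(259 − 20.6)

1.0864


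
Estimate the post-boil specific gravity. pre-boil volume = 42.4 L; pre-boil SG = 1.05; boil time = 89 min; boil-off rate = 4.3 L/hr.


V_post = V_pre − rate·(t/60);  SG_post = 1 + (SG_pre−1)·V_pre/V_post
V_post = 42.4 − 4.3·(89/60) = 36.0217
SG_post = 1 + (1.05 − 1)·42.4/36.0217

1.0589


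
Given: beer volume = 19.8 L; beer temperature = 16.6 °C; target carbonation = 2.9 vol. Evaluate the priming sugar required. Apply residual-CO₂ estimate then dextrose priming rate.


residual = 14.695·(0.01821 + 0.09011·e^(−0.04·T));  sugar = (target − residual)·4.0·V
residual = 14.695·(0.01821 + 0.09011·e^(−0.04·16.6)) = 0.9493
sugar = (2.9 − 0.9493)·4.0·19.8

154.4985 g


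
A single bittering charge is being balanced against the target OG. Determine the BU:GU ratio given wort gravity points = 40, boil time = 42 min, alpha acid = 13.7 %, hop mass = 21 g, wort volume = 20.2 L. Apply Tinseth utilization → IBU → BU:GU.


U = 1.65·0.000125^(GP/1000)·(1−e^(−0.04t))/4.15;  IBU = (α/100)·m·U·1000/V;  BU:GU = IBU/GP
U = 1.65·0.000125^(40/1000)·(1−e^(−0.04·42))/4.15 = 0.2258
IBU = (13.7/100)·21·0.2258·1000/20.2 = 32.1607
BU:GU = 32.1607/40

0.8040


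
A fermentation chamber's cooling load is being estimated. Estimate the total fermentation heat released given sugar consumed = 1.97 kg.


Q = m_sugar · 590 kJ/kg
Q = 1.97 · 590

1162.3000 kJ


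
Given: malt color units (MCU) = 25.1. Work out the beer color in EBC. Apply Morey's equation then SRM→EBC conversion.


SRM = 1.4922·MCU^0.6859;  EBC = SRM·1.97
SRM = 1.4922·25.1^0.6859 = 13.6102
EBC = 13.6102·1.97

26.8120 EBC


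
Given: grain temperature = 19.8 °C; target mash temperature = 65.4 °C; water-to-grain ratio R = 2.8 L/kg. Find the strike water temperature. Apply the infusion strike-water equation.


T_strike = (0.41/R)·(T_mash − T_grain) + T_mash
T_strike = (0.41/2.8)·(65.4 − 19.8) + 65.4

72.0771 °C


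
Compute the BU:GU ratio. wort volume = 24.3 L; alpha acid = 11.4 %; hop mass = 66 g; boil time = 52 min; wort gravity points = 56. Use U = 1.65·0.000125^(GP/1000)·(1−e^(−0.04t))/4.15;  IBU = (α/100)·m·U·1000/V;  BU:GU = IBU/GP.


U = 1.65·0.000125^(56/1000)·(1−e^(−0.04·52))/4.15 = 0.2103
IBU = (11.4/100)·66·0.2103·1000/24.3 = 65.1250
BU:GU = 65.1250/56

1.1629


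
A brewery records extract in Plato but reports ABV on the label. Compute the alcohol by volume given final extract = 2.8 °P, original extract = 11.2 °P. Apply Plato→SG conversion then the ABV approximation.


SG = 259/(259 − P);  ABV = (OG − FG)·131.25
OG = 259/(259 − 11.2) = 1.0452
FG = 259/(259 − 2.8) = 1.0109
ABV = (1.0452 − 1.0109)·131.25

4.4978 % ABV


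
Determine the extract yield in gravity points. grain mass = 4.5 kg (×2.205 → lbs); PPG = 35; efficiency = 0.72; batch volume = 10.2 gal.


points = lbs × PPG × eff / vol
lbs = 4.5 × 2.205 = 9.9225
points = 9.9225 × 35 × 0.72 / 10.2

24.5144 points


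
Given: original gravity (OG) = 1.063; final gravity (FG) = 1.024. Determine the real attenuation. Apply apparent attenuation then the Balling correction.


AA = (OG−FG)/(OG−1)·100;  RA = AA·0.8192
AA = (1.063 − 1.024)/(1.063 − 1)·100 = 61.9048
RA = 61.9048·0.8192

50.7124 %


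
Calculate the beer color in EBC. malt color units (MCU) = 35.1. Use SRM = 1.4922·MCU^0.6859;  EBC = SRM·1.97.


SRM = 1.4922·35.1^0.6859 = 17.1298
EBC = 17.1298·1.97

33.7458 EBC


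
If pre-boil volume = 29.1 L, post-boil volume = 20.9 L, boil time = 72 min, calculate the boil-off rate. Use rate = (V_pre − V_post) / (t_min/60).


rate = (29.1 − 20.9) / (72/60)

6.8333 L/hr


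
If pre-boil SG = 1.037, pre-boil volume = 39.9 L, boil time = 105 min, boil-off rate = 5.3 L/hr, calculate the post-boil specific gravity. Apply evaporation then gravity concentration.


V_post = V_pre − rate·(t/60);  SG_post = 1 + (SG_pre−1)·V_pre/V_post
V_post = 39.9 − 5.3·(105/60) = 30.6250
SG_post = 1 + (1.037 − 1)·39.9/30.6250

1.0482


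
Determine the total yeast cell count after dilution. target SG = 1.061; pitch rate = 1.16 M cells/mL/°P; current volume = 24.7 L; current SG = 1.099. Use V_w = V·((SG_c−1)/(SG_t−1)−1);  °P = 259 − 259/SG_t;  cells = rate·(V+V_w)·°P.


V_w = 24.7·((1.099−1)/(1.061−1)−1) = 15.3869
V_final = 24.7 + 15.3869 = 40.0869
°P = 259 − 259/1.061 = 14.8907
cells = 1.16·40.0869·14.8907

692.4278 billion cells


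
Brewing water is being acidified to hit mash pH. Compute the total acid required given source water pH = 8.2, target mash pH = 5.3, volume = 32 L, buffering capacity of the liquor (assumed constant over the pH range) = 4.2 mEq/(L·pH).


acid = buffering capacity · (pH_source − pH_target) · V
acid = 4.2 · (8.2 − 5.3) · 32

389.7600 mEq


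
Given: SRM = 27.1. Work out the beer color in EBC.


EBC = SRM · 1.97
EBC = 27.1 · 1.97

53.3870 EBC


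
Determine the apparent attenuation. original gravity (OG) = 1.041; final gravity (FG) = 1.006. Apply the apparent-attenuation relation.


AA = (OG − FG)/(OG − 1) · 100
AA = (1.041 − 1.006)/(1.041 − 1) · 100

85.3659 %


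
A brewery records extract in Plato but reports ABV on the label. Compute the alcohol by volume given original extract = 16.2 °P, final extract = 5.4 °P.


SG = 259/(259 − P);  ABV = (OG − FG)·131.25
OG = 259/(259 − 16.2) = 1.0667
FG = 259/(259 − 5.4) = 1.0213
ABV = (1.0667 − 1.0213)·131.25

5.9625 % ABV


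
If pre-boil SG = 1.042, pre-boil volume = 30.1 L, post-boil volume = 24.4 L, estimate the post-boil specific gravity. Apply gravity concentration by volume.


SG_post = 1 + (SG_pre − 1)·V_pre/V_post
pts_pre = (1.042 − 1)·1000 = 42.0000
pts_post = 42.0000·30.1/24.4 = 51.8115
SG_post = 1 + 51.8115/1000

1.0518


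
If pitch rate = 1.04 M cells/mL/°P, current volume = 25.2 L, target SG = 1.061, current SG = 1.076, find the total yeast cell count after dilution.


V_w = V·((SG_c−1)/(SG_t−1)−1);  °P = 259 − 259/SG_t;  cells = rate·(V+V_w)·°P
V_w = 25.2·((1.076−1)/(1.061−1)−1) = 6.1967
V_final = 25.2 + 6.1967 = 31.3967
°P = 259 − 259/1.061 = 14.8907
cells = 1.04·31.3967·14.8907

486.2189 billion cells


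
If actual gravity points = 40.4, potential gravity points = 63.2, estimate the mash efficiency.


efficiency = actual / potential × 100
efficiency = 40.4 / 63.2 × 100

63.9241 %


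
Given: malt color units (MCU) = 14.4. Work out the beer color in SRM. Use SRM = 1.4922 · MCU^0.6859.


SRM = 1.4922 · 14.4^0.6859

9.2971 SRM


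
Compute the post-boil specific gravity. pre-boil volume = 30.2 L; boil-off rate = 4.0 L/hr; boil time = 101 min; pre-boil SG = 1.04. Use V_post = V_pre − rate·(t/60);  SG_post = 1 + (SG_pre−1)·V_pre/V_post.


V_post = 30.2 − 4.0·(101/60) = 23.4667
SG_post = 1 + (1.04 − 1)·30.2/23.4667

1.0515


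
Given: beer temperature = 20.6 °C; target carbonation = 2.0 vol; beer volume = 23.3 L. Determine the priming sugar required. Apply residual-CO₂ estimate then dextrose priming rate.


residual = 14.695·(0.01821 + 0.09011·e^(−0.04·T));  sugar = (target − residual)·4.0·V
residual = 14.695·(0.01821 + 0.09011·e^(−0.04·20.6)) = 0.8485
sugar = (2.0 − 0.8485)·4.0·23.3

107.3224 g


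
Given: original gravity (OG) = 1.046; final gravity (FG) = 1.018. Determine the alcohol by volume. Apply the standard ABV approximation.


ABV = (OG − FG) · 131.25
ABV = (1.046 − 1.018) · 131.25

3.6750 % ABV


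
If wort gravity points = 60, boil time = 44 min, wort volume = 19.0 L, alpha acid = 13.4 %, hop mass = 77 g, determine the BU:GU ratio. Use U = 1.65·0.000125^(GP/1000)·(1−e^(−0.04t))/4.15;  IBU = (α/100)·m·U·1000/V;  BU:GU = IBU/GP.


U = 1.65·0.000125^(60/1000)·(1−e^(−0.04·44))/4.15 = 0.1920
IBU = (13.4/100)·77·0.1920·1000/19.0 = 104.2555
BU:GU = 104.2555/60

1.7376


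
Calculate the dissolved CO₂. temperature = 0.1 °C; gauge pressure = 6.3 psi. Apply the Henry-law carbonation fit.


vols = (P + 14.695)·(0.01821 + 0.09011·e^(−0.04·T))
vols = (6.3 + 14.695)·(0.01821 + 0.09011·e^(−0.04·0.1))

2.2666 volumes


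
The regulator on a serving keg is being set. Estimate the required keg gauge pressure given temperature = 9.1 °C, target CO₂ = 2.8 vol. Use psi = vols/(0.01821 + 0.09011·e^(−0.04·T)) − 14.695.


psi = 2.8/(0.01821 + 0.09011·e^(−0.04·9.1)) − 14.695

19.9470 psi


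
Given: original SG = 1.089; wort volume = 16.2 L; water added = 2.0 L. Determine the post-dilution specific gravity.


SG_new = 1 + (SG_old − 1)·V_old/(V_old + V_water)
pts = (1.089 − 1)·1000·16.2/(16.2 + 2.0) = 79.2198
SG_new = 1 + 79.2198/1000

1.0792


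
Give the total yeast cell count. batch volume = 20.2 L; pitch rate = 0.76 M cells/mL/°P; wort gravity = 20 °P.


cells (billions) = rate · V_L · °P
cells = 0.76 · 20.2 · 20

307.0400 billion cells


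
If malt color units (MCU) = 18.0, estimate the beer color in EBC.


SRM = 1.4922·MCU^0.6859;  EBC = SRM·1.97
SRM = 1.4922·18.0^0.6859 = 10.8347
EBC = 10.8347·1.97

21.3444 EBC


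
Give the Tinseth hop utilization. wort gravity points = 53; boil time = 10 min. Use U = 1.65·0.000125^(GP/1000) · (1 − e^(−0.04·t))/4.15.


bigness = 1.65·0.000125^(53/1000) = 1.0248
boil_factor = (1 − e^(−0.04·10))/4.15 = 0.0794
U = 1.0248 · 0.0794

0.0814


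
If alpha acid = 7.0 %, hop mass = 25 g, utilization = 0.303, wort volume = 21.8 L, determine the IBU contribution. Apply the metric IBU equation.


IBU = (α/100)·mass·U·1000 / V
IBU = (7.0/100)·25·0.303·1000 / 21.8

24.3234 IBU


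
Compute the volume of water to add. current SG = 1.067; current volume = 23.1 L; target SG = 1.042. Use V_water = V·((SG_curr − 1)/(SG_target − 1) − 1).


V_water = 23.1·((1.067 − 1)/(1.042 − 1) − 1)

13.7500 L


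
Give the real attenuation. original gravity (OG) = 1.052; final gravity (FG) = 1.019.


AA = (OG−FG)/(OG−1)·100;  RA = AA·0.8192
AA = (1.052 − 1.019)/(1.052 − 1)·100 = 63.4615
RA = 63.4615·0.8192

51.9877 %


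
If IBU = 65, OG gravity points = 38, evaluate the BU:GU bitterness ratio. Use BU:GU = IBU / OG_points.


BU:GU = 65 / 38

1.7105


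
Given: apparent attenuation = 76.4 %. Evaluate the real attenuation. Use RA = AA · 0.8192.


RA = 76.4 · 0.8192

62.5869 %


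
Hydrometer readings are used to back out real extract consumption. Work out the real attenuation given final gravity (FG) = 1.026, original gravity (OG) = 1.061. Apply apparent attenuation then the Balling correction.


AA = (OG−FG)/(OG−1)·100;  RA = AA·0.8192
AA = (1.061 − 1.026)/(1.061 − 1)·100 = 57.3770
RA = 57.3770·0.8192

47.0033 %


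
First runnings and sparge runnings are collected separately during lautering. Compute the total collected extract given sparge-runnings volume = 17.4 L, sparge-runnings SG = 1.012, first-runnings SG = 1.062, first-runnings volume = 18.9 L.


total = Σ (SG_i − 1)·1000·V_i
first = (1.062 − 1)·1000·18.9 = 1171.8000
sparge = (1.012 − 1)·1000·17.4 = 208.8000
total = 1171.8000 + 208.8000

1380.6000 gravity·L
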